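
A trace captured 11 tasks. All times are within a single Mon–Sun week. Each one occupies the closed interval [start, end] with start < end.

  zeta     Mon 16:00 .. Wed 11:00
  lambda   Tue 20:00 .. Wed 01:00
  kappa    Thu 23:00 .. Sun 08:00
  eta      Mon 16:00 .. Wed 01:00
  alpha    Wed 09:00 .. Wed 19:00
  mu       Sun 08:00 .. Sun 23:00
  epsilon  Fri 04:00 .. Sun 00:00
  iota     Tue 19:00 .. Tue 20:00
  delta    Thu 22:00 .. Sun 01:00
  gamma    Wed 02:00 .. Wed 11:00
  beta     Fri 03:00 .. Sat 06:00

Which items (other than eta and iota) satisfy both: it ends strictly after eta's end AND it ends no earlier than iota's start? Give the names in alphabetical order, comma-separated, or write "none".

Conditions: its end is strictly after eta's end (X.end > Wed 01:00) AND its end is no earlier than iota's start (X.end >= Tue 19:00).
alpha: end Wed 19:00 > Wed 01:00? ✓; end Wed 19:00 >= Tue 19:00? ✓ → yes.
beta: end Sat 06:00 > Wed 01:00? ✓; end Sat 06:00 >= Tue 19:00? ✓ → yes.
delta: end Sun 01:00 > Wed 01:00? ✓; end Sun 01:00 >= Tue 19:00? ✓ → yes.
epsilon: end Sun 00:00 > Wed 01:00? ✓; end Sun 00:00 >= Tue 19:00? ✓ → yes.
gamma: end Wed 11:00 > Wed 01:00? ✓; end Wed 11:00 >= Tue 19:00? ✓ → yes.
kappa: end Sun 08:00 > Wed 01:00? ✓; end Sun 08:00 >= Tue 19:00? ✓ → yes.
lambda: end Wed 01:00 > Wed 01:00? ✗; end Wed 01:00 >= Tue 19:00? ✓ → no.
mu: end Sun 23:00 > Wed 01:00? ✓; end Sun 23:00 >= Tue 19:00? ✓ → yes.
zeta: end Wed 11:00 > Wed 01:00? ✓; end Wed 11:00 >= Tue 19:00? ✓ → yes.
Result: alpha, beta, delta, epsilon, gamma, kappa, mu, zeta.

alpha, beta, delta, epsilon, gamma, kappa, mu, zeta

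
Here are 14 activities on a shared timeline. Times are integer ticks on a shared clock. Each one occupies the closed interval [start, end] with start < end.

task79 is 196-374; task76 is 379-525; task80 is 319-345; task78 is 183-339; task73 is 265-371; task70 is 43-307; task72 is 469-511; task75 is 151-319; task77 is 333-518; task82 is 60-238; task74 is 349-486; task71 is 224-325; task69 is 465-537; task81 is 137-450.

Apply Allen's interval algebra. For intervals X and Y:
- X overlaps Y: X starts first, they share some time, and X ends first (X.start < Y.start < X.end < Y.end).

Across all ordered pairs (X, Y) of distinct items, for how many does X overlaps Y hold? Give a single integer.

35

Checking all 182 ordered pairs for relation 'overlaps'; matching pairs in alphabetical order:
(task70, task71): task70 overlaps task71 ✓
(task70, task73): task70 overlaps task73 ✓
(task70, task75): task70 overlaps task75 ✓
(task70, task78): task70 overlaps task78 ✓
(task70, task79): task70 overlaps task79 ✓
(task70, task81): task70 overlaps task81 ✓
(task71, task73): task71 overlaps task73 ✓
(task71, task80): task71 overlaps task80 ✓
(task73, task74): task73 overlaps task74 ✓
(task73, task77): task73 overlaps task77 ✓
(task74, task69): task74 overlaps task69 ✓
(task74, task72): task74 overlaps task72 ✓
(task74, task76): task74 overlaps task76 ✓
(task75, task71): task75 overlaps task71 ✓
(task75, task73): task75 overlaps task73 ✓
(task75, task78): task75 overlaps task78 ✓
(task75, task79): task75 overlaps task79 ✓
(task76, task69): task76 overlaps task69 ✓
(task77, task69): task77 overlaps task69 ✓
(task77, task76): task77 overlaps task76 ✓
(task78, task73): task78 overlaps task73 ✓
(task78, task77): task78 overlaps task77 ✓
(task78, task79): task78 overlaps task79 ✓
(task78, task80): task78 overlaps task80 ✓
... plus 11 further pairs not listed.
Count: 35.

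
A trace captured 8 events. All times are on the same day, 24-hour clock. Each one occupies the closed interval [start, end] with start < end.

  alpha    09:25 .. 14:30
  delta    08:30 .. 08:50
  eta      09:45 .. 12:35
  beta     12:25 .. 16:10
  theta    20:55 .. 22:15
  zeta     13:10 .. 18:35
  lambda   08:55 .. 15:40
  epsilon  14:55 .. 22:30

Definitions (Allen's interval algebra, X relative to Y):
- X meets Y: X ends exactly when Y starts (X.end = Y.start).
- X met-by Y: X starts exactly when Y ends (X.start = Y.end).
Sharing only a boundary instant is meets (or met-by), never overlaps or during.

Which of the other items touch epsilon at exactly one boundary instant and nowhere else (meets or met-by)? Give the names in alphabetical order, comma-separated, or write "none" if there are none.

Target epsilon = [14:55, 22:30].
alpha [09:25, 14:30] → before → no.
beta [12:25, 16:10] → overlaps → no.
delta [08:30, 08:50] → before → no.
eta [09:45, 12:35] → before → no.
lambda [08:55, 15:40] → overlaps → no.
theta [20:55, 22:15] → during → no.
zeta [13:10, 18:35] → overlaps → no.
Result: none.

none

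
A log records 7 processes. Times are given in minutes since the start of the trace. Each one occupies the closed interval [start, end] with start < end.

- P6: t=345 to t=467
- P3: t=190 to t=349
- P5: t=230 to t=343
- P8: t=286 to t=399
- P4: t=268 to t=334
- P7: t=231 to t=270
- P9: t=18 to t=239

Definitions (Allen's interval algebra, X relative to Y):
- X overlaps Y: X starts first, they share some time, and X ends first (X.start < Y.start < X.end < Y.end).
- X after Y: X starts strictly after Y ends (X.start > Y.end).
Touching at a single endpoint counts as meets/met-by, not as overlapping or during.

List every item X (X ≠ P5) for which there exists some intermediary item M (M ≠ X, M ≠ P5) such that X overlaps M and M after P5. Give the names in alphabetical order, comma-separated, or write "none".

P3, P8

Target P5 = [t=230, t=343].
Intermediaries M with M after P5: P6.
Via P6 — items with X overlaps P6: P3, P8.
Union: P3, P8.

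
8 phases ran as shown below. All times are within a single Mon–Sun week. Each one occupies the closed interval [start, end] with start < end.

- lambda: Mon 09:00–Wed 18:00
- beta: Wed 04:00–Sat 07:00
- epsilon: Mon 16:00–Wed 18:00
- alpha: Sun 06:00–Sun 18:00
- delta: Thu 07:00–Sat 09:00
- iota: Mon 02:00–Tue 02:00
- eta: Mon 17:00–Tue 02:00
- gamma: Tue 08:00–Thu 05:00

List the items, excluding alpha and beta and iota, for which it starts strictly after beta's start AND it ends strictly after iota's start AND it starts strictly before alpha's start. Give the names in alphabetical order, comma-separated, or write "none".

Conditions: its start is strictly after beta's start (X.start > Wed 04:00) AND its end is strictly after iota's start (X.end > Mon 02:00) AND its start is strictly before alpha's start (X.start < Sun 06:00).
delta: start Thu 07:00 > Wed 04:00? ✓; end Sat 09:00 > Mon 02:00? ✓; start Thu 07:00 < Sun 06:00? ✓ → yes.
epsilon: start Mon 16:00 > Wed 04:00? ✗; end Wed 18:00 > Mon 02:00? ✓; start Mon 16:00 < Sun 06:00? ✓ → no.
eta: start Mon 17:00 > Wed 04:00? ✗; end Tue 02:00 > Mon 02:00? ✓; start Mon 17:00 < Sun 06:00? ✓ → no.
gamma: start Tue 08:00 > Wed 04:00? ✗; end Thu 05:00 > Mon 02:00? ✓; start Tue 08:00 < Sun 06:00? ✓ → no.
lambda: start Mon 09:00 > Wed 04:00? ✗; end Wed 18:00 > Mon 02:00? ✓; start Mon 09:00 < Sun 06:00? ✓ → no.
Result: delta.

delta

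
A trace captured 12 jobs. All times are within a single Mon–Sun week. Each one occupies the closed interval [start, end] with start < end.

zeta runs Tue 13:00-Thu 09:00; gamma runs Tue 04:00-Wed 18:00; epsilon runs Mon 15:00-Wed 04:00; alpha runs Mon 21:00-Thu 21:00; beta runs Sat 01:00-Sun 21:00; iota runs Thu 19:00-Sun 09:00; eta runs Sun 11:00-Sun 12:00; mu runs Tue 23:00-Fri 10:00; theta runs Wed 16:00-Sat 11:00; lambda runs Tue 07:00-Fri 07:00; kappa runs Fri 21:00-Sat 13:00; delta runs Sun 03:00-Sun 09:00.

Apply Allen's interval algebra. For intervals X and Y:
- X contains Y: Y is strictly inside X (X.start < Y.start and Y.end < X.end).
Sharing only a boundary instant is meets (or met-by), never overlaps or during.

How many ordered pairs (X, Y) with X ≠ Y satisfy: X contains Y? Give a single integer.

Checking all 132 ordered pairs for relation 'contains'; matching pairs in alphabetical order:
(alpha, gamma): alpha contains gamma ✓
(alpha, zeta): alpha contains zeta ✓
(beta, delta): beta contains delta ✓
(beta, eta): beta contains eta ✓
(iota, kappa): iota contains kappa ✓
(lambda, zeta): lambda contains zeta ✓
Count: 6.

6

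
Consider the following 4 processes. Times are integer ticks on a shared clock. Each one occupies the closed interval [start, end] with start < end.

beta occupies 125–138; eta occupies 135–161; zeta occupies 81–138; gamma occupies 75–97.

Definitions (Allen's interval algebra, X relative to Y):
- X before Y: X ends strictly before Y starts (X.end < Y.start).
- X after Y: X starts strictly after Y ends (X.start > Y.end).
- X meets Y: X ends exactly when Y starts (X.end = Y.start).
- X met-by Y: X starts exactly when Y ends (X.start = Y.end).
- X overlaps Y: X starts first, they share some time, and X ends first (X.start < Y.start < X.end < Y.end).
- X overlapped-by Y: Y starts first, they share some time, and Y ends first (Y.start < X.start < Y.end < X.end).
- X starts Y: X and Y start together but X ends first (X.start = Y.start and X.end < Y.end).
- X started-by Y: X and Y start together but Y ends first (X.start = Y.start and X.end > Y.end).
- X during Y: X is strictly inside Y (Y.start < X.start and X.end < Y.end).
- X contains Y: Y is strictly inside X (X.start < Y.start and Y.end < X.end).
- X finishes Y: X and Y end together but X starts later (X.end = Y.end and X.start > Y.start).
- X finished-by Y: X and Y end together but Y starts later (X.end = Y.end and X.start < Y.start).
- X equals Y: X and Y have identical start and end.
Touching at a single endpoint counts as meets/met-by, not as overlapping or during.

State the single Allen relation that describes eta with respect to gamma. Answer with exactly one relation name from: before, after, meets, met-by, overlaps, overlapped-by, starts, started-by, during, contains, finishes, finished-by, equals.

after

eta = [135, 161]; gamma = [75, 97].
Compare endpoints: eta.start > gamma.start, eta.start > gamma.end, eta.end > gamma.start, eta.end > gamma.end.
That pattern is 'after'.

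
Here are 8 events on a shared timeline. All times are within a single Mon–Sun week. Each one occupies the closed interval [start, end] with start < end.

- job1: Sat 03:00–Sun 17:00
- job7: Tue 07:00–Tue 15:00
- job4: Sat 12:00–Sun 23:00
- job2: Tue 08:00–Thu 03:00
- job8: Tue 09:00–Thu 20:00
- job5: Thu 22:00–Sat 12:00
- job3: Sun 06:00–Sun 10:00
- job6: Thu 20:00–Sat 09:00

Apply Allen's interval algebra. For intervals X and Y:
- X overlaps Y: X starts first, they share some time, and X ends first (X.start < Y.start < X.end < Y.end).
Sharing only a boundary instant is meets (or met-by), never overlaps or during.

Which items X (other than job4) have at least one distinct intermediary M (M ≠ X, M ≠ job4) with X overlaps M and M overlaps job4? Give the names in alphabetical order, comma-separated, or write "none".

job5, job6

Target job4 = [Sat 12:00, Sun 23:00].
Intermediaries M with M overlaps job4: job1.
Via job1 — items with X overlaps job1: job5, job6.
Union: job5, job6.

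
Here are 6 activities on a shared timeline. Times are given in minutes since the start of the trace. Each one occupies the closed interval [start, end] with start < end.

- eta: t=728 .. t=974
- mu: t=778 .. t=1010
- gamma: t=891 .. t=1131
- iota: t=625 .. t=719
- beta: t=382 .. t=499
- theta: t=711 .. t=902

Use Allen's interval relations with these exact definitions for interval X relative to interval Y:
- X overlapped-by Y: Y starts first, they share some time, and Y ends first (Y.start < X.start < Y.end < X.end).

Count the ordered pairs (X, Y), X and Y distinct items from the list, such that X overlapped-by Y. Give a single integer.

7

Checking all 30 ordered pairs for relation 'overlapped-by'; matching pairs in alphabetical order:
(eta, theta): eta overlapped-by theta ✓
(gamma, eta): gamma overlapped-by eta ✓
(gamma, mu): gamma overlapped-by mu ✓
(gamma, theta): gamma overlapped-by theta ✓
(mu, eta): mu overlapped-by eta ✓
(mu, theta): mu overlapped-by theta ✓
(theta, iota): theta overlapped-by iota ✓
Count: 7.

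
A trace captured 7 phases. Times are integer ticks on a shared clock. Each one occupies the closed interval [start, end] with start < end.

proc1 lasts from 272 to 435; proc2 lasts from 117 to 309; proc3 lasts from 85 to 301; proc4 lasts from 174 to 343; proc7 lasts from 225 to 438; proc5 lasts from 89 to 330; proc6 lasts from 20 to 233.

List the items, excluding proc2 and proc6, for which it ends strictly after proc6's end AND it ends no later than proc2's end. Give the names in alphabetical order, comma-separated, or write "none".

proc3

Conditions: its end is strictly after proc6's end (X.end > 233) AND its end is no later than proc2's end (X.end <= 309).
proc1: end 435 > 233? ✓; end 435 <= 309? ✗ → no.
proc3: end 301 > 233? ✓; end 301 <= 309? ✓ → yes.
proc4: end 343 > 233? ✓; end 343 <= 309? ✗ → no.
proc5: end 330 > 233? ✓; end 330 <= 309? ✗ → no.
proc7: end 438 > 233? ✓; end 438 <= 309? ✗ → no.
Result: proc3.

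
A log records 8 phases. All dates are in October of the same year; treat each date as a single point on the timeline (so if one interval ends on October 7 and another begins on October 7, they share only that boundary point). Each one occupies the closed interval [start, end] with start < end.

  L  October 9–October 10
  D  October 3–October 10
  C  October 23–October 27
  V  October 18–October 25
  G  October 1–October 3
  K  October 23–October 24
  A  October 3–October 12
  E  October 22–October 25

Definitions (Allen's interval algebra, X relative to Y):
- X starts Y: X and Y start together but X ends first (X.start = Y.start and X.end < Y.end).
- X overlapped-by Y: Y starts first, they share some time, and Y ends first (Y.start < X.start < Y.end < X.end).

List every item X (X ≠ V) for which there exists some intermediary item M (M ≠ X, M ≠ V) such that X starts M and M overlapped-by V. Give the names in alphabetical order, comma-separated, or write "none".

Target V = [October 18, October 25].
Intermediaries M with M overlapped-by V: C.
Via C — items with X starts C: K.
Union: K.

K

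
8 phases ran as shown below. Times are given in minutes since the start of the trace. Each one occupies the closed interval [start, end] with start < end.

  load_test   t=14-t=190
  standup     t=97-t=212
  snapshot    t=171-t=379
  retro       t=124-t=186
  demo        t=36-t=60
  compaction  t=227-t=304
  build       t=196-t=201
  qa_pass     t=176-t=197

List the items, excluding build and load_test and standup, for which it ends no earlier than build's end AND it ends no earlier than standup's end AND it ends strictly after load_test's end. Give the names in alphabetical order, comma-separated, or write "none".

compaction, snapshot

Conditions: its end is no earlier than build's end (X.end >= t=201) AND its end is no earlier than standup's end (X.end >= t=212) AND its end is strictly after load_test's end (X.end > t=190).
compaction: end t=304 >= t=201? ✓; end t=304 >= t=212? ✓; end t=304 > t=190? ✓ → yes.
demo: end t=60 >= t=201? ✗; end t=60 >= t=212? ✗; end t=60 > t=190? ✗ → no.
qa_pass: end t=197 >= t=201? ✗; end t=197 >= t=212? ✗; end t=197 > t=190? ✓ → no.
retro: end t=186 >= t=201? ✗; end t=186 >= t=212? ✗; end t=186 > t=190? ✗ → no.
snapshot: end t=379 >= t=201? ✓; end t=379 >= t=212? ✓; end t=379 > t=190? ✓ → yes.
Result: compaction, snapshot.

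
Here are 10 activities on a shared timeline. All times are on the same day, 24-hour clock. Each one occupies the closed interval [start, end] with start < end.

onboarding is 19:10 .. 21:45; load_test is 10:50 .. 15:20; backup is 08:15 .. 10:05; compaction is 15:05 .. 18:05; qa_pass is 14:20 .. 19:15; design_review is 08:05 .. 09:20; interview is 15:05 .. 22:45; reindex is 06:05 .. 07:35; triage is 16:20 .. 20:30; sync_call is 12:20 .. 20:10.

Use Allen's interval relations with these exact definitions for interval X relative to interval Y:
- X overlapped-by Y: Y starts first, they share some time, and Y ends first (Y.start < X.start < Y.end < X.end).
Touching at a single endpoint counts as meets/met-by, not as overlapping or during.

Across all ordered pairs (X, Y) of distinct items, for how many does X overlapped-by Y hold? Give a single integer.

13

Checking all 90 ordered pairs for relation 'overlapped-by'; matching pairs in alphabetical order:
(backup, design_review): backup overlapped-by design_review ✓
(compaction, load_test): compaction overlapped-by load_test ✓
(interview, load_test): interview overlapped-by load_test ✓
(interview, qa_pass): interview overlapped-by qa_pass ✓
(interview, sync_call): interview overlapped-by sync_call ✓
(onboarding, qa_pass): onboarding overlapped-by qa_pass ✓
(onboarding, sync_call): onboarding overlapped-by sync_call ✓
(onboarding, triage): onboarding overlapped-by triage ✓
(qa_pass, load_test): qa_pass overlapped-by load_test ✓
(sync_call, load_test): sync_call overlapped-by load_test ✓
(triage, compaction): triage overlapped-by compaction ✓
(triage, qa_pass): triage overlapped-by qa_pass ✓
(triage, sync_call): triage overlapped-by sync_call ✓
Count: 13.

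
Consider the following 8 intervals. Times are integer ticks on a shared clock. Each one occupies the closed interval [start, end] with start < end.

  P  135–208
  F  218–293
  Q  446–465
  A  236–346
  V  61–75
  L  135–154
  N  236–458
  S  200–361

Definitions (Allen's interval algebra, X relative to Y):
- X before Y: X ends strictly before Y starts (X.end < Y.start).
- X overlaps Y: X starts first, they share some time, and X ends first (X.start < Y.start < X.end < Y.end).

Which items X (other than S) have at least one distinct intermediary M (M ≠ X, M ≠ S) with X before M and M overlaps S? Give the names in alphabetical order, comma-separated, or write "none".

Target S = [200, 361].
Intermediaries M with M overlaps S: P.
Via P — items with X before P: V.
Union: V.

V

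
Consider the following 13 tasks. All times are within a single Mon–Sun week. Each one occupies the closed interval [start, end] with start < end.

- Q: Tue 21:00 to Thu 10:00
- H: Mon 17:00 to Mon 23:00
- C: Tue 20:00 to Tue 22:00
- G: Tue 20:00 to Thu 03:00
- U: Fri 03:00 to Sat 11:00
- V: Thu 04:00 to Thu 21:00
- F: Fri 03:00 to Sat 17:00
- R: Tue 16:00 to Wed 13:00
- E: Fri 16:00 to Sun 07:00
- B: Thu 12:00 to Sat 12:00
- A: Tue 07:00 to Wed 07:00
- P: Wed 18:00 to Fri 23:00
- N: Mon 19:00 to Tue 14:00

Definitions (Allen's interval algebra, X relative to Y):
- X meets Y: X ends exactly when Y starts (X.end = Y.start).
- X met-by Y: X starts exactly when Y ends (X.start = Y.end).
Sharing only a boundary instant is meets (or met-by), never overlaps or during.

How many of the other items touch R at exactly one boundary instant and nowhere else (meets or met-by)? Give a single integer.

Target R = [Tue 16:00, Wed 13:00].
A [Tue 07:00, Wed 07:00] → overlaps → no.
B [Thu 12:00, Sat 12:00] → after → no.
C [Tue 20:00, Tue 22:00] → during → no.
E [Fri 16:00, Sun 07:00] → after → no.
F [Fri 03:00, Sat 17:00] → after → no.
G [Tue 20:00, Thu 03:00] → overlapped-by → no.
H [Mon 17:00, Mon 23:00] → before → no.
N [Mon 19:00, Tue 14:00] → before → no.
P [Wed 18:00, Fri 23:00] → after → no.
Q [Tue 21:00, Thu 10:00] → overlapped-by → no.
U [Fri 03:00, Sat 11:00] → after → no.
V [Thu 04:00, Thu 21:00] → after → no.
Total: 0.

0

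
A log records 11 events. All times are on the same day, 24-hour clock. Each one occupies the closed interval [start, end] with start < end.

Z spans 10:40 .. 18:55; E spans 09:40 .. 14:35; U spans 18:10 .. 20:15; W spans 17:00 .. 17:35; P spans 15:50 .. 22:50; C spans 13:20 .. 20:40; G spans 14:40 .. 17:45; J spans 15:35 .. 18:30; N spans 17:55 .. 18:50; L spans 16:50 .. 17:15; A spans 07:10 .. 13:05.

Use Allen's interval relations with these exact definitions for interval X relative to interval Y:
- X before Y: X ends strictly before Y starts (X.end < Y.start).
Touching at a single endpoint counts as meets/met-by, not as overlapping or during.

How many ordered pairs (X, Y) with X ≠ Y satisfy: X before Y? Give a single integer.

Checking all 110 ordered pairs for relation 'before'; matching pairs in alphabetical order:
(A, C): A before C ✓
(A, G): A before G ✓
(A, J): A before J ✓
(A, L): A before L ✓
(A, N): A before N ✓
(A, P): A before P ✓
(A, U): A before U ✓
(A, W): A before W ✓
(E, G): E before G ✓
(E, J): E before J ✓
(E, L): E before L ✓
(E, N): E before N ✓
(E, P): E before P ✓
(E, U): E before U ✓
(E, W): E before W ✓
(G, N): G before N ✓
(G, U): G before U ✓
(L, N): L before N ✓
(L, U): L before U ✓
(W, N): W before N ✓
(W, U): W before U ✓
Count: 21.

21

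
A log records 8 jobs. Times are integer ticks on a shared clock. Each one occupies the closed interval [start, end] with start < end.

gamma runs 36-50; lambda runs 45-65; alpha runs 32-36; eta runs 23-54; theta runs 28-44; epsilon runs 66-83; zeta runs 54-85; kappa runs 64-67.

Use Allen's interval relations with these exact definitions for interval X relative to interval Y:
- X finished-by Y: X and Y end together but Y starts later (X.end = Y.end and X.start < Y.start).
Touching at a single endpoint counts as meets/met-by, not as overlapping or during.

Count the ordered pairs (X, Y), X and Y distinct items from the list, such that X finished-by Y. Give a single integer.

0

Checking all 56 ordered pairs for relation 'finished-by'; matching pairs in alphabetical order:
No pair satisfies it.
Count: 0.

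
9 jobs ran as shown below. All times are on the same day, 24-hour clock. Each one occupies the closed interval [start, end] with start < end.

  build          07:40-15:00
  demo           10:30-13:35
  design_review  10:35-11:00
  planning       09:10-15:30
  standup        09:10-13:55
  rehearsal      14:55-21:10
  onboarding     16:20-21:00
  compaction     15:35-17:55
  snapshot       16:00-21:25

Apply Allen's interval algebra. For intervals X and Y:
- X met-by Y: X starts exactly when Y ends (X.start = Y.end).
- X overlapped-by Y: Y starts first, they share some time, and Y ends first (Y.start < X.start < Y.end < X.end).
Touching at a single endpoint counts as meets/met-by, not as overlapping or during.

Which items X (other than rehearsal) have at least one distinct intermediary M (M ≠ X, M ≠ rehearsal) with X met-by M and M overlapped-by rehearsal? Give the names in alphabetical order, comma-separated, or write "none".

none

Target rehearsal = [14:55, 21:10].
Intermediaries M with M overlapped-by rehearsal: snapshot.
Via snapshot — items with X met-by snapshot: none.
Union: none.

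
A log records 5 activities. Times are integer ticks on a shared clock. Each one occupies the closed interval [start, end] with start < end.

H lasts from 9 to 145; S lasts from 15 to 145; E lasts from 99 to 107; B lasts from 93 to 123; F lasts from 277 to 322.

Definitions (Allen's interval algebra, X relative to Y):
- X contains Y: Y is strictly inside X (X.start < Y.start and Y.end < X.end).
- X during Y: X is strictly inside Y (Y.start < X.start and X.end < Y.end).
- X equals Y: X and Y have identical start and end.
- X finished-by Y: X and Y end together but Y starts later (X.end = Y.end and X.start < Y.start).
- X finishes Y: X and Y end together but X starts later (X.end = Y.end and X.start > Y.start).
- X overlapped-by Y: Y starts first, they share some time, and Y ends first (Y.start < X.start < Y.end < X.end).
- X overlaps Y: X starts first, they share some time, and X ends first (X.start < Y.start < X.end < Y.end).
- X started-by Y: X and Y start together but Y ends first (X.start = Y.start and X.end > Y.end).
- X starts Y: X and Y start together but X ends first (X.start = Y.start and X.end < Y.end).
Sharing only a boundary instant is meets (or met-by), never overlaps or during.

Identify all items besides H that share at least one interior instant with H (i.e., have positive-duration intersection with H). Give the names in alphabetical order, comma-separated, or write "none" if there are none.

Target H = [9, 145].
B [93, 123] → during → yes.
E [99, 107] → during → yes.
F [277, 322] → after → no.
S [15, 145] → finishes → yes.
Result: B, E, S.

B, E, S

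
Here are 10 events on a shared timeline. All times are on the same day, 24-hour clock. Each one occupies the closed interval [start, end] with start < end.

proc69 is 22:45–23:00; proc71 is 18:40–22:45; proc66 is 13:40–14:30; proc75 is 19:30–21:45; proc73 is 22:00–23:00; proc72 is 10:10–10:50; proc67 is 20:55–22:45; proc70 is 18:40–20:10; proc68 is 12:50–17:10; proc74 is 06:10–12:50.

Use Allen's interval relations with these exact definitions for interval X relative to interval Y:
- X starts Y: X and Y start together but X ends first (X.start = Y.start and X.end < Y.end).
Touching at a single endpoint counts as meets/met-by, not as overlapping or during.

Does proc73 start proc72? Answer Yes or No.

No

proc73 = [22:00, 23:00], proc72 = [10:10, 10:50].
Actual relation of proc73 to proc72: after.
Asked whether 'starts' holds → No.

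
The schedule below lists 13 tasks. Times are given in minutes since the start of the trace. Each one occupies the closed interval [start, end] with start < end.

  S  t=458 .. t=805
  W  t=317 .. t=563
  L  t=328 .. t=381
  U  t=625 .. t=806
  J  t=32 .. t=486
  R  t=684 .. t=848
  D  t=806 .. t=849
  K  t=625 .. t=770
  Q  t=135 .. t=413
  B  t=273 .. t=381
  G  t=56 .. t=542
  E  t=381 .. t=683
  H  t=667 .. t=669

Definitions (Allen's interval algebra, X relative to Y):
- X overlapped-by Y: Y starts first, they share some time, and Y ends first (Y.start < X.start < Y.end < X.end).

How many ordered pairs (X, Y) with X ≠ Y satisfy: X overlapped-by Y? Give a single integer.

20

Checking all 156 ordered pairs for relation 'overlapped-by'; matching pairs in alphabetical order:
(D, R): D overlapped-by R ✓
(E, G): E overlapped-by G ✓
(E, J): E overlapped-by J ✓
(E, Q): E overlapped-by Q ✓
(E, W): E overlapped-by W ✓
(G, J): G overlapped-by J ✓
(K, E): K overlapped-by E ✓
(R, K): R overlapped-by K ✓
(R, S): R overlapped-by S ✓
(R, U): R overlapped-by U ✓
(S, E): S overlapped-by E ✓
(S, G): S overlapped-by G ✓
(S, J): S overlapped-by J ✓
(S, W): S overlapped-by W ✓
(U, E): U overlapped-by E ✓
(U, S): U overlapped-by S ✓
(W, B): W overlapped-by B ✓
(W, G): W overlapped-by G ✓
(W, J): W overlapped-by J ✓
(W, Q): W overlapped-by Q ✓
Count: 20.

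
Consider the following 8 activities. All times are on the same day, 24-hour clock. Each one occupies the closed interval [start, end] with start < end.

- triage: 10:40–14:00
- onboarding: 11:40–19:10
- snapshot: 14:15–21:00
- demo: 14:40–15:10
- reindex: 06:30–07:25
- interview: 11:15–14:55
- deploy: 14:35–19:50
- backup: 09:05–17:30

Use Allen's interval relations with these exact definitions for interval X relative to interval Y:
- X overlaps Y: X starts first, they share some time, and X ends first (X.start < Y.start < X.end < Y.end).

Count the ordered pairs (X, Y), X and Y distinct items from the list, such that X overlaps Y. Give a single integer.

11

Checking all 56 ordered pairs for relation 'overlaps'; matching pairs in alphabetical order:
(backup, deploy): backup overlaps deploy ✓
(backup, onboarding): backup overlaps onboarding ✓
(backup, snapshot): backup overlaps snapshot ✓
(interview, demo): interview overlaps demo ✓
(interview, deploy): interview overlaps deploy ✓
(interview, onboarding): interview overlaps onboarding ✓
(interview, snapshot): interview overlaps snapshot ✓
(onboarding, deploy): onboarding overlaps deploy ✓
(onboarding, snapshot): onboarding overlaps snapshot ✓
(triage, interview): triage overlaps interview ✓
(triage, onboarding): triage overlaps onboarding ✓
Count: 11.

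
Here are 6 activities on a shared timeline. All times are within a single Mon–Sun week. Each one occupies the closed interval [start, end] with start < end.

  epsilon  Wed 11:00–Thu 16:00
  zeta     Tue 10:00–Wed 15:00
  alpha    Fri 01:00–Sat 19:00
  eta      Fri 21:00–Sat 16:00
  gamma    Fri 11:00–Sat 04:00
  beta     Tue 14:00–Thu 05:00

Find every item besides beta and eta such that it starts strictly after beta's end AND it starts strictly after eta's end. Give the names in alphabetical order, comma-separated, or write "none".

none

Conditions: its start is strictly after beta's end (X.start > Thu 05:00) AND its start is strictly after eta's end (X.start > Sat 16:00).
alpha: start Fri 01:00 > Thu 05:00? ✓; start Fri 01:00 > Sat 16:00? ✗ → no.
epsilon: start Wed 11:00 > Thu 05:00? ✗; start Wed 11:00 > Sat 16:00? ✗ → no.
gamma: start Fri 11:00 > Thu 05:00? ✓; start Fri 11:00 > Sat 16:00? ✗ → no.
zeta: start Tue 10:00 > Thu 05:00? ✗; start Tue 10:00 > Sat 16:00? ✗ → no.
Result: none.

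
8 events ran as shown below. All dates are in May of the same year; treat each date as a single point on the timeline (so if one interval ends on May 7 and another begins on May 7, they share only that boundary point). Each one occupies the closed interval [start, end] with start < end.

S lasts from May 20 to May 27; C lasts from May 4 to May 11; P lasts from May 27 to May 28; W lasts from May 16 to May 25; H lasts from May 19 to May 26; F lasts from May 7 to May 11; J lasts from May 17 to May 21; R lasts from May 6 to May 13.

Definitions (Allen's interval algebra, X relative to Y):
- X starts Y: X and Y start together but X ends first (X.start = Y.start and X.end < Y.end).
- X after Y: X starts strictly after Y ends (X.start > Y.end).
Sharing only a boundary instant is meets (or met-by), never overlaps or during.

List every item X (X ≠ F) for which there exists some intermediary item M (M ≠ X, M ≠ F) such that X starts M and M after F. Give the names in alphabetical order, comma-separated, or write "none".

Target F = [May 7, May 11].
Intermediaries M with M after F: H, J, P, S, W.
Via H — items with X starts H: none.
Via J — items with X starts J: none.
Via P — items with X starts P: none.
Via S — items with X starts S: none.
Via W — items with X starts W: none.
Union: none.

none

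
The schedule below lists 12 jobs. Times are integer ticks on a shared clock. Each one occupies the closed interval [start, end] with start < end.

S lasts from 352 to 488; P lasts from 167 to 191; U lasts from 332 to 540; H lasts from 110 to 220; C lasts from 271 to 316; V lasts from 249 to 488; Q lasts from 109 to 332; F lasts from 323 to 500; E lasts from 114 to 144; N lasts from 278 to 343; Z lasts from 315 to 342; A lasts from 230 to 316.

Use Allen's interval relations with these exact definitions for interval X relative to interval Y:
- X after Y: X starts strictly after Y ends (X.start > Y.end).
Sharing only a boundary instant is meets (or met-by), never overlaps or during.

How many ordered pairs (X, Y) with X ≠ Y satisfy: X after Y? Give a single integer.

34

Checking all 132 ordered pairs for relation 'after'; matching pairs in alphabetical order:
(A, E): A after E ✓
(A, H): A after H ✓
(A, P): A after P ✓
(C, E): C after E ✓
(C, H): C after H ✓
(C, P): C after P ✓
(F, A): F after A ✓
(F, C): F after C ✓
(F, E): F after E ✓
(F, H): F after H ✓
(F, P): F after P ✓
(N, E): N after E ✓
(N, H): N after H ✓
(N, P): N after P ✓
(P, E): P after E ✓
(S, A): S after A ✓
(S, C): S after C ✓
(S, E): S after E ✓
(S, H): S after H ✓
(S, N): S after N ✓
(S, P): S after P ✓
(S, Q): S after Q ✓
(S, Z): S after Z ✓
(U, A): U after A ✓
... plus 10 further pairs not listed.
Count: 34.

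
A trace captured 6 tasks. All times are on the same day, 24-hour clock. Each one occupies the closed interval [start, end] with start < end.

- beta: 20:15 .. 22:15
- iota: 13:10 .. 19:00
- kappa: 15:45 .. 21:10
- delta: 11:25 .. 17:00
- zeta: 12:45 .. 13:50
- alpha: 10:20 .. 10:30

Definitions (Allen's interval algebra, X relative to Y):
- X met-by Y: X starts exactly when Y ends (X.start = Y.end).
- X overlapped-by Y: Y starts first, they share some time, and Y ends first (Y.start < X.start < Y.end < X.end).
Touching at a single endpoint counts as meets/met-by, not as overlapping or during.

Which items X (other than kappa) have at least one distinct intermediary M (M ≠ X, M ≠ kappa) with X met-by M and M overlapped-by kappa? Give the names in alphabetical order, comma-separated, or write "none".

Target kappa = [15:45, 21:10].
Intermediaries M with M overlapped-by kappa: beta.
Via beta — items with X met-by beta: none.
Union: none.

none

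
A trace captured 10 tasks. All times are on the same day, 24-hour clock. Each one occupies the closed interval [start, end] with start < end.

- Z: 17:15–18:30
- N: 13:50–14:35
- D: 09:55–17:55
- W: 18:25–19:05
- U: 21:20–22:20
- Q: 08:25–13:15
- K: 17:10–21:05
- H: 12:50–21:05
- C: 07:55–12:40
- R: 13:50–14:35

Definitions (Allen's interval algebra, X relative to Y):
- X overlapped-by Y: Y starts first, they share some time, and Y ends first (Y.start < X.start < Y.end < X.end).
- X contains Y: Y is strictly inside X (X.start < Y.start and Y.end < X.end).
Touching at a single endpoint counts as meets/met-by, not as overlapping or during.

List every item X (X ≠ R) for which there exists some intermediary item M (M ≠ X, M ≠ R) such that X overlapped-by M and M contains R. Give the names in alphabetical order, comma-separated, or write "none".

H, K, Z

Target R = [13:50, 14:35].
Intermediaries M with M contains R: D, H.
Via D — items with X overlapped-by D: H, K, Z.
Via H — items with X overlapped-by H: none.
Union: H, K, Z.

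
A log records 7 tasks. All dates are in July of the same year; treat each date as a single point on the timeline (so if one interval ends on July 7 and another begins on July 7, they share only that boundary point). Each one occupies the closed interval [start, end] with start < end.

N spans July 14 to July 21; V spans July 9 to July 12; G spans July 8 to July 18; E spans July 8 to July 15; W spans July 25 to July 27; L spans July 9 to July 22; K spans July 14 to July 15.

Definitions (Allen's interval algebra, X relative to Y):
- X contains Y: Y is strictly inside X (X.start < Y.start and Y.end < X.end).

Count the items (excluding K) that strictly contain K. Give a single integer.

Target K = [July 14, July 15].
E [July 8, July 15] → finished-by → no.
G [July 8, July 18] → contains → counts.
L [July 9, July 22] → contains → counts.
N [July 14, July 21] → started-by → no.
V [July 9, July 12] → before → no.
W [July 25, July 27] → after → no.
Total: 2.

2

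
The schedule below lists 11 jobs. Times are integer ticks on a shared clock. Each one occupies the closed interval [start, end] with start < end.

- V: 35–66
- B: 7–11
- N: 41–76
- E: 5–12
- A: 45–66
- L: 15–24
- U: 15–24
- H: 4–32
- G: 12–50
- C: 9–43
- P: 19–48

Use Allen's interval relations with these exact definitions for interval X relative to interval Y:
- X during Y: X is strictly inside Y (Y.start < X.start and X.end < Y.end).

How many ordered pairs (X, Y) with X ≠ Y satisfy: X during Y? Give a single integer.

Checking all 110 ordered pairs for relation 'during'; matching pairs in alphabetical order:
(A, N): A during N ✓
(B, E): B during E ✓
(B, H): B during H ✓
(E, H): E during H ✓
(L, C): L during C ✓
(L, G): L during G ✓
(L, H): L during H ✓
(P, G): P during G ✓
(U, C): U during C ✓
(U, G): U during G ✓
(U, H): U during H ✓
Count: 11.

11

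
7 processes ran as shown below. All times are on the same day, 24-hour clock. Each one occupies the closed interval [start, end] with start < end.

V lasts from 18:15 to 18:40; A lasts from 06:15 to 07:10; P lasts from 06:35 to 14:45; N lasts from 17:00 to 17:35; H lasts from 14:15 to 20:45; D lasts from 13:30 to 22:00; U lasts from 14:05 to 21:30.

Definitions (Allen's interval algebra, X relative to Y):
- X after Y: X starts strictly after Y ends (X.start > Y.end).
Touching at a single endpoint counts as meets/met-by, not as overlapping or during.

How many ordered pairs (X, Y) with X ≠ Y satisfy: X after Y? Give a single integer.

Checking all 42 ordered pairs for relation 'after'; matching pairs in alphabetical order:
(D, A): D after A ✓
(H, A): H after A ✓
(N, A): N after A ✓
(N, P): N after P ✓
(U, A): U after A ✓
(V, A): V after A ✓
(V, N): V after N ✓
(V, P): V after P ✓
Count: 8.

8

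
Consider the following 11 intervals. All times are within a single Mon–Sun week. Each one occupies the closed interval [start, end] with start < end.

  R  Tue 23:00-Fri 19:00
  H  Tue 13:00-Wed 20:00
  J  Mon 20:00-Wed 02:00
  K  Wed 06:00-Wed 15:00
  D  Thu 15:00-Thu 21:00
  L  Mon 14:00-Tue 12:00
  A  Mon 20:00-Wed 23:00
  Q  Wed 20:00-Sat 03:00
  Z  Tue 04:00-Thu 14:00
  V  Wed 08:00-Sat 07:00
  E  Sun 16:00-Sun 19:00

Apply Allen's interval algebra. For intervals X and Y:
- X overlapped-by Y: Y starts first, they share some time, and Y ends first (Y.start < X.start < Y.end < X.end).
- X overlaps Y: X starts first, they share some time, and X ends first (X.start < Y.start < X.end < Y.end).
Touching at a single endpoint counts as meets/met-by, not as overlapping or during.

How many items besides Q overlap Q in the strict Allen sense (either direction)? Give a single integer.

Target Q = [Wed 20:00, Sat 03:00].
A [Mon 20:00, Wed 23:00] → overlaps → counts.
D [Thu 15:00, Thu 21:00] → during → no.
E [Sun 16:00, Sun 19:00] → after → no.
H [Tue 13:00, Wed 20:00] → meets → no.
J [Mon 20:00, Wed 02:00] → before → no.
K [Wed 06:00, Wed 15:00] → before → no.
L [Mon 14:00, Tue 12:00] → before → no.
R [Tue 23:00, Fri 19:00] → overlaps → counts.
V [Wed 08:00, Sat 07:00] → contains → no.
Z [Tue 04:00, Thu 14:00] → overlaps → counts.
Total: 3.

3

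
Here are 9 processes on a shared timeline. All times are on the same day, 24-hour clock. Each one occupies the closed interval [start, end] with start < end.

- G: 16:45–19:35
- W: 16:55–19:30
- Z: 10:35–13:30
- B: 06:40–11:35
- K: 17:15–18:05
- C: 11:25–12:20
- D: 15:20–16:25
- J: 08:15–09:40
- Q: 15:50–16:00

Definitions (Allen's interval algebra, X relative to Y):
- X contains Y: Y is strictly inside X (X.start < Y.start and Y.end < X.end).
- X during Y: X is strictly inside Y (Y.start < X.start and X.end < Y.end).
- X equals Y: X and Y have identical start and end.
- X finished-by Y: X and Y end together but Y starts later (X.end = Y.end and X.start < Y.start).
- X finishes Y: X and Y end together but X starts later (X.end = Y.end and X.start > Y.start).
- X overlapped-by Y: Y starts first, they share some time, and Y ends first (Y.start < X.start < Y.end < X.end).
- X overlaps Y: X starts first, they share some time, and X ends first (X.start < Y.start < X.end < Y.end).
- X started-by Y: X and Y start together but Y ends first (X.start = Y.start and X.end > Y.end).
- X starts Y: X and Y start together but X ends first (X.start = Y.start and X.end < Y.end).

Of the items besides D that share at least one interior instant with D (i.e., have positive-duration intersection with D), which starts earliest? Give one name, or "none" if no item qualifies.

Target D = [15:20, 16:25].
B [06:40, 11:35] → before → excluded.
C [11:25, 12:20] → before → excluded.
G [16:45, 19:35] → after → excluded.
J [08:15, 09:40] → before → excluded.
K [17:15, 18:05] → after → excluded.
Q [15:50, 16:00] → during → candidate.
W [16:55, 19:30] → after → excluded.
Z [10:35, 13:30] → before → excluded.
Among candidates, earliest start is 15:50 → Q.

Q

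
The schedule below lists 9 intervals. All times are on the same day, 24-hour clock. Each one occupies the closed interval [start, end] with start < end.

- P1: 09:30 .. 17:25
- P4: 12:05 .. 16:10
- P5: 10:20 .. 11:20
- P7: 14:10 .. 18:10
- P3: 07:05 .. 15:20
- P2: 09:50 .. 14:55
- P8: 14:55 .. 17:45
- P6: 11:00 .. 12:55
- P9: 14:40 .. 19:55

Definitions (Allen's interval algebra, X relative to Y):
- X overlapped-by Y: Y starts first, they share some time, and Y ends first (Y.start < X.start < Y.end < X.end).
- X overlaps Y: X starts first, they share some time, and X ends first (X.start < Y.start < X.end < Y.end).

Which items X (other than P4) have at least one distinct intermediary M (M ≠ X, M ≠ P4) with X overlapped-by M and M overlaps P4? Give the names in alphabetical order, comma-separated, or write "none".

P1, P7, P8, P9

Target P4 = [12:05, 16:10].
Intermediaries M with M overlaps P4: P2, P3, P6.
Via P2 — items with X overlapped-by P2: P7, P9.
Via P3 — items with X overlapped-by P3: P1, P7, P8, P9.
Via P6 — items with X overlapped-by P6: none.
Union: P1, P7, P8, P9.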